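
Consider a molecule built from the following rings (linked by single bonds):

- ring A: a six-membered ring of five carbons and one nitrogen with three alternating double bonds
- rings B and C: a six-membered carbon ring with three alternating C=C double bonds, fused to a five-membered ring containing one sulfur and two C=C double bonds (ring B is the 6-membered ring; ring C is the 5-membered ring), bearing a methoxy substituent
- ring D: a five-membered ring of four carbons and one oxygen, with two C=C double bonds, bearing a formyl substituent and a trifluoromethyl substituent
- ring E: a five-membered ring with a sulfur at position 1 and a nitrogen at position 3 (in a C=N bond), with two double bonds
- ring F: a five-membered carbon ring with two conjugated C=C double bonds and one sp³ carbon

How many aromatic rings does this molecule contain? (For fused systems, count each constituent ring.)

Ring A has a continuous p-orbital overlap around the ring; 3 ring double bonds give 6 π electrons. That satisfies 4n+2 with n=1, so ring A is aromatic (pyridine).
Rings B and C form a fused bicyclic system (with one sulfur) with 9 sp² atoms and 10 π electrons from ring double bonds plus a heteroatom lone pair. 10 = 4(2)+2, so the system is aromatic and both rings count as aromatic (benzothiophene).
Ring D is fully conjugated (every ring atom contributes a p orbital); 2 ring double bonds (4 π electrons) plus a heteroatom lone pair (2) give 6 π electrons. 6 = 4(1)+2, so ring D is aromatic (furan).
Ring E is fully conjugated (every ring atom contributes a p orbital); 2 ring double bonds (4 π electrons) plus a heteroatom lone pair (2) give 6 π electrons. Since 6 = 4n+2 (n=1), ring E is aromatic (thiazole).
Ring F has one sp³ carbon, so it is not fully conjugated — not aromatic (cyclopentadiene).
Aromatic: A, B, C, D, E. Total: 5.

5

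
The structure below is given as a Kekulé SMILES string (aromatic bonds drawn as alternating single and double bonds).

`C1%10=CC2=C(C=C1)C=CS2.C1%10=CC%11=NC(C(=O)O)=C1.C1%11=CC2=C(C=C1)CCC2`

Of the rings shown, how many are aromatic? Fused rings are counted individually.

The SMILES encodes a six-membered carbon ring with three alternating C=C double bonds, fused to a five-membered ring containing one sulfur and two C=C double bonds; a six-membered ring of five carbons and one nitrogen with three alternating double bonds; a six-membered carbon ring with three alternating C=C double bonds, fused to a saturated five-membered carbon ring.
The fused 6/5-membered bicyclic (with one sulfur) is a single π system with 9 sp² atoms and 10 π electrons from ring double bonds plus a heteroatom lone pair. 10 = 4(2)+2, so the system is aromatic and both rings count as aromatic (benzothiophene).
The 6-membered ring with one nitrogen is planar and fully conjugated; 3 ring double bonds give 6 π electrons. That satisfies 4n+2 with n=1, so it is aromatic (pyridine).
The 6-membered ring is fully conjugated (every ring atom contributes a p orbital); 3 ring double bonds give 6 π electrons. Since 6 = 4n+2 (n=1), it is aromatic (benzene ring).
The 5-membered ring has three sp³ carbons, so it is not fully conjugated — not aromatic (cyclopentane ring).
4 of the 5 rings are aromatic. Total: 4.

4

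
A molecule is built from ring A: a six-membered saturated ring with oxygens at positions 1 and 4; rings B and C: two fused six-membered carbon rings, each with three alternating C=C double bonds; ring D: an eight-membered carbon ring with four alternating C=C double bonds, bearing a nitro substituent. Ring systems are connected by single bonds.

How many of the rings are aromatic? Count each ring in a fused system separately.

2

Ring A has only sp³ atoms, so it is not fully conjugated — not aromatic (1,4-dioxane).
Rings B and C form a fused bicyclic system with 10 sp² atoms and 10 π electrons from ring double bonds. 10 = 4(2)+2, so the system is aromatic and both rings count as aromatic (naphthalene).
Ring D has only sp² ring atoms; a planar conformation would have a fully conjugated π system of 8 electrons. But 8 = 4(2), which is 4n not 4n+2, so ring D is not aromatic (cyclooctatetraene) — cyclooctatetraene distorts into a non-planar tub to avoid antiaromaticity.
Aromatic: B, C. Total: 2.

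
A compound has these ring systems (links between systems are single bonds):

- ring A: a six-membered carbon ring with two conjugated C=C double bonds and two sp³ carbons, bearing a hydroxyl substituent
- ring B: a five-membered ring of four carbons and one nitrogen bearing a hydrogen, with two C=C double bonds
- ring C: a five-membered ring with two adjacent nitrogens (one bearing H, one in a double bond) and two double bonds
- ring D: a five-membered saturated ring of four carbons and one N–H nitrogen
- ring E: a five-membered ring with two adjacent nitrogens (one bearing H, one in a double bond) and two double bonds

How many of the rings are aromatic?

3

Ring A has two sp³ carbons, so it is not fully conjugated — not aromatic (1,3-cyclohexadiene).
Ring B is planar and fully conjugated; 2 ring double bonds (4 π electrons) plus a heteroatom lone pair (2) give 6 π electrons. 6 = 4(1)+2, so ring B is aromatic (pyrrole).
Ring C is planar and fully conjugated; 2 ring double bonds (4 π electrons) plus a heteroatom lone pair (2) give 6 π electrons. 6 = 4(1)+2, so ring C is aromatic (pyrazole).
Ring D has only sp³ atoms, so it is not fully conjugated — not aromatic (pyrrolidine).
Ring E is planar and fully conjugated; 2 ring double bonds (4 π electrons) plus a heteroatom lone pair (2) give 6 π electrons. Since 6 = 4n+2 (n=1), ring E is aromatic (pyrazole).
Aromatic: B, C, E. Total: 3.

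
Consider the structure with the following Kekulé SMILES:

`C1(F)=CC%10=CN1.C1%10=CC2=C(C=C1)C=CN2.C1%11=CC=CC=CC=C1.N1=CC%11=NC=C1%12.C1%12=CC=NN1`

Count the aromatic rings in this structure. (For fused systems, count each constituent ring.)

5

The SMILES encodes a five-membered ring of four carbons and one nitrogen bearing a hydrogen, with two C=C double bonds; a six-membered carbon ring with three alternating C=C double bonds, fused to a five-membered ring containing one N–H nitrogen and two C=C double bonds; an eight-membered carbon ring with four alternating C=C double bonds; a six-membered ring with nitrogens at positions 1 and 4 and three alternating double bonds; a five-membered ring with two adjacent nitrogens (one bearing H, one in a double bond) and two double bonds.
The 5-membered ring with one N–H has a continuous p-orbital overlap around the ring; 2 ring double bonds (4 π electrons) plus a heteroatom lone pair (2) give 6 π electrons. Since 6 = 4n+2 (n=1), it is aromatic (pyrrole).
The fused 6/5-membered bicyclic (with one N–H) is a single π system with 9 sp² atoms and 10 π electrons from ring double bonds plus a heteroatom lone pair. 10 = 4(2)+2, so the system is aromatic and both rings count as aromatic (indole).
The 8-membered ring has only sp² ring atoms; a planar conformation would have a fully conjugated π system of 8 electrons. But 8 = 4(2), which is 4n not 4n+2, so it is not aromatic (cyclooctatetraene) — cyclooctatetraene distorts into a non-planar tub to avoid antiaromaticity.
The 6-membered ring with two nitrogens (1,4) is fully conjugated (every ring atom contributes a p orbital); 3 ring double bonds give 6 π electrons. That satisfies 4n+2 with n=1, so it is aromatic (pyrazine).
The 5-membered ring with two adjacent nitrogens (one N–H, one =N–) has a continuous p-orbital overlap around the ring; 2 ring double bonds (4 π electrons) plus a heteroatom lone pair (2) give 6 π electrons. Since 6 = 4n+2 (n=1), it is aromatic (pyrazole).
5 of the 6 rings are aromatic. Total: 5.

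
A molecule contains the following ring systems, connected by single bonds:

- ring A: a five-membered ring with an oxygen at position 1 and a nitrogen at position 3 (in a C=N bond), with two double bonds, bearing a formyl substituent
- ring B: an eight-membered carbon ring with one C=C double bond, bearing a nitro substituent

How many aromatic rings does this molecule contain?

Ring A is fully conjugated (every ring atom contributes a p orbital); 2 ring double bonds (4 π electrons) plus a heteroatom lone pair (2) give 6 π electrons. 6 = 4(1)+2, so ring A is aromatic (oxazole).
Ring B has six sp³ carbons, so it is not fully conjugated — not aromatic (cyclooctene).
Aromatic: A. Total: 1.

1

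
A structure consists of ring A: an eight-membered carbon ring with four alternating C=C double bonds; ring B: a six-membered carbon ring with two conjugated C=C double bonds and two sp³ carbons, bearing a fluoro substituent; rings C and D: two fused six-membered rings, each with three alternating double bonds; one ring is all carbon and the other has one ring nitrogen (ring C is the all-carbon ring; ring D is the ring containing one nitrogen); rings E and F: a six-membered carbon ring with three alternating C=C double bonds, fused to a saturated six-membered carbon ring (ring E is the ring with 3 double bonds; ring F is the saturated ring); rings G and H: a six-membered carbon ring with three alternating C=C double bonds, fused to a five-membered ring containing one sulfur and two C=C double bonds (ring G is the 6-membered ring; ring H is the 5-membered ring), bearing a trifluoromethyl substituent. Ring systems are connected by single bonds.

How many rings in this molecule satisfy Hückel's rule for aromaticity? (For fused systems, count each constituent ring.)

5

Ring A has only sp² ring atoms; a planar conformation would have a fully conjugated π system of 8 electrons. But 8 = 4(2), which is 4n not 4n+2, so ring A is not aromatic (cyclooctatetraene) — cyclooctatetraene distorts into a non-planar tub to avoid antiaromaticity.
Ring B has two sp³ carbons, so it is not fully conjugated — not aromatic (1,3-cyclohexadiene).
Rings C and D form a fused bicyclic system (with one nitrogen) with 10 sp² atoms and 10 π electrons from ring double bonds. 10 = 4(2)+2, so the system is aromatic and both rings count as aromatic (quinoline).
Ring E is fully conjugated (every ring atom contributes a p orbital); 3 ring double bonds give 6 π electrons. That satisfies 4n+2 with n=1, so ring E is aromatic (benzene ring).
Ring F has four sp³ carbons, so it is not fully conjugated — not aromatic (cyclohexane ring).
Rings G and H form a fused bicyclic system (with one sulfur) with 9 sp² atoms and 10 π electrons from ring double bonds plus a heteroatom lone pair. 10 = 4(2)+2, so the system is aromatic and both rings count as aromatic (benzothiophene).
Aromatic: C, D, E, G, H. Total: 5.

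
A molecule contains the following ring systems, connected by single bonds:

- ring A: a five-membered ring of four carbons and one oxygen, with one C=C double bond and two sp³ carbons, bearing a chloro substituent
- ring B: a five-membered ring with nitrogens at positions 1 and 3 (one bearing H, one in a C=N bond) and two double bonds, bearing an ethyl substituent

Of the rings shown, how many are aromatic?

Ring A has two sp³ carbons, so it is not fully conjugated — not aromatic (2,3-dihydrofuran).
Ring B is fully conjugated (every ring atom contributes a p orbital); 2 ring double bonds (4 π electrons) plus a heteroatom lone pair (2) give 6 π electrons. 6 = 4(1)+2, so ring B is aromatic (imidazole).
Aromatic: B. Total: 1.

1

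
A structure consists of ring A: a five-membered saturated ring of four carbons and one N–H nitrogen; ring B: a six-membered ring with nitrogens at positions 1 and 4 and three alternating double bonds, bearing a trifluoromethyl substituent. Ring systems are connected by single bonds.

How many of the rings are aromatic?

Ring A has only sp³ atoms, so it is not fully conjugated — not aromatic (pyrrolidine).
Ring B has a continuous p-orbital overlap around the ring; 3 ring double bonds give 6 π electrons. That satisfies 4n+2 with n=1, so ring B is aromatic (pyrazine).
Aromatic: B. Total: 1.

1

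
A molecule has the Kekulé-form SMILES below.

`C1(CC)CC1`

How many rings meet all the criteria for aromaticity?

0

The SMILES encodes a three-membered saturated carbon ring.
The 3-membered ring has only sp³ atoms, so it is not fully conjugated — not aromatic (cyclopropane).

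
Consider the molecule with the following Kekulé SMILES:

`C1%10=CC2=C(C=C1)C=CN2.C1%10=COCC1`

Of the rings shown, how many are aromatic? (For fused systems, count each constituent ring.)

2

The SMILES encodes a six-membered carbon ring with three alternating C=C double bonds, fused to a five-membered ring containing one N–H nitrogen and two C=C double bonds; a five-membered ring of four carbons and one oxygen, with one C=C double bond and two sp³ carbons.
The fused 6/5-membered bicyclic (with one N–H) is a single π system with 9 sp² atoms and 10 π electrons from ring double bonds plus a heteroatom lone pair. 10 = 4(2)+2, so the system is aromatic and both rings count as aromatic (indole).
The 5-membered ring with one oxygen has two sp³ carbons, so it is not fully conjugated — not aromatic (2,3-dihydrofuran).
2 of the 3 rings are aromatic. Total: 2.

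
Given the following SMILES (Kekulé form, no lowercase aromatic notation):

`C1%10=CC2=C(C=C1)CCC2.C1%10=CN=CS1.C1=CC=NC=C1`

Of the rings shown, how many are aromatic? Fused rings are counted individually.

3

The SMILES encodes a six-membered carbon ring with three alternating C=C double bonds, fused to a saturated five-membered carbon ring; a five-membered ring with a sulfur at position 1 and a nitrogen at position 3 (in a C=N bond), with two double bonds; a six-membered ring of five carbons and one nitrogen with three alternating double bonds.
The 6-membered ring is fully conjugated (every ring atom contributes a p orbital); 3 ring double bonds give 6 π electrons. Since 6 = 4n+2 (n=1), it is aromatic (benzene ring).
The 5-membered ring has three sp³ carbons, so it is not fully conjugated — not aromatic (cyclopentane ring).
The 5-membered ring with one sulfur and one =N– is planar and fully conjugated; 2 ring double bonds (4 π electrons) plus a heteroatom lone pair (2) give 6 π electrons. 6 = 4(1)+2, so it is aromatic (thiazole).
The 6-membered ring with one nitrogen is fully conjugated (every ring atom contributes a p orbital); 3 ring double bonds give 6 π electrons. That satisfies 4n+2 with n=1, so it is aromatic (pyridine).
3 of the 4 rings are aromatic. Total: 3.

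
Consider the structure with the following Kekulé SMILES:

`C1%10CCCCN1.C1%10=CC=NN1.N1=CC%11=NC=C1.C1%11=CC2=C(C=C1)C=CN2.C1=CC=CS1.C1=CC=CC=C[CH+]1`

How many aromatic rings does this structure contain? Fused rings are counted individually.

6

The SMILES encodes a six-membered saturated ring of five carbons and one N–H nitrogen; a five-membered ring with two adjacent nitrogens (one bearing H, one in a double bond) and two double bonds; a six-membered ring with nitrogens at positions 1 and 4 and three alternating double bonds; a six-membered carbon ring with three alternating C=C double bonds, fused to a five-membered ring containing one N–H nitrogen and two C=C double bonds; a five-membered ring of four carbons and one sulfur, with two C=C double bonds; a seven-membered all-carbon ring bearing a positive charge on one carbon, with three C=C double bonds.
The 6-membered ring with one N–H has only sp³ atoms, so it is not fully conjugated — not aromatic (piperidine).
The 5-membered ring with two adjacent nitrogens (one N–H, one =N–) has a continuous p-orbital overlap around the ring; 2 ring double bonds (4 π electrons) plus a heteroatom lone pair (2) give 6 π electrons. Since 6 = 4n+2 (n=1), it is aromatic (pyrazole).
The 6-membered ring with two nitrogens (1,4) has a continuous p-orbital overlap around the ring; 3 ring double bonds give 6 π electrons. 6 = 4(1)+2, so it is aromatic (pyrazine).
The fused 6/5-membered bicyclic (with one N–H) is a single π system with 9 sp² atoms and 10 π electrons from ring double bonds plus a heteroatom lone pair. 10 = 4(2)+2, so the system is aromatic and both rings count as aromatic (indole).
The 5-membered ring with one sulfur is planar and fully conjugated; 2 ring double bonds (4 π electrons) plus a heteroatom lone pair (2) give 6 π electrons. That satisfies 4n+2 with n=1, so it is aromatic (thiophene).
The 7-membered ring is fully conjugated (every ring atom contributes a p orbital); 3 ring double bonds (6 π electrons) plus the carbocation's empty p orbital (0, but keeps the ring conjugated) give 6 π electrons. Since 6 = 4n+2 (n=1), it is aromatic (tropylium cation).
6 of the 7 rings are aromatic. Total: 6.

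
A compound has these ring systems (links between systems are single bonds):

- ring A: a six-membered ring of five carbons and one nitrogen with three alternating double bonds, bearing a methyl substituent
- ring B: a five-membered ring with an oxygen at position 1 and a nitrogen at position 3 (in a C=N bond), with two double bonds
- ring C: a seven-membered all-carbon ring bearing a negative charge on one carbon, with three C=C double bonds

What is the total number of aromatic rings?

Ring A has a continuous p-orbital overlap around the ring; 3 ring double bonds give 6 π electrons. Since 6 = 4n+2 (n=1), ring A is aromatic (pyridine).
Ring B is fully conjugated (every ring atom contributes a p orbital); 2 ring double bonds (4 π electrons) plus a heteroatom lone pair (2) give 6 π electrons. 6 = 4(1)+2, so ring B is aromatic (oxazole).
Ring C has only sp² ring atoms; a planar conformation would have a fully conjugated π system of 8 electrons. But 8 = 4(2), which is 4n not 4n+2, so ring C is not aromatic (cycloheptatrienyl anion).
Aromatic: A, B. Total: 2.

2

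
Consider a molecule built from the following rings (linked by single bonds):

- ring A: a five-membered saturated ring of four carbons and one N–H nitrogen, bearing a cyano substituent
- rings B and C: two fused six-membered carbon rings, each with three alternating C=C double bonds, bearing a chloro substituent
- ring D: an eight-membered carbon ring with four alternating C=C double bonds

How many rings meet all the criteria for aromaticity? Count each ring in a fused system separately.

Ring A has only sp³ atoms, so it is not fully conjugated — not aromatic (pyrrolidine).
Rings B and C form a fused bicyclic system with 10 sp² atoms and 10 π electrons from ring double bonds. 10 = 4(2)+2, so the system is aromatic and both rings count as aromatic (naphthalene).
Ring D has only sp² ring atoms; a planar conformation would have a fully conjugated π system of 8 electrons. But 8 = 4(2), which is 4n not 4n+2, so ring D is not aromatic (cyclooctatetraene) — cyclooctatetraene distorts into a non-planar tub to avoid antiaromaticity.
Aromatic: B, C. Total: 2.

2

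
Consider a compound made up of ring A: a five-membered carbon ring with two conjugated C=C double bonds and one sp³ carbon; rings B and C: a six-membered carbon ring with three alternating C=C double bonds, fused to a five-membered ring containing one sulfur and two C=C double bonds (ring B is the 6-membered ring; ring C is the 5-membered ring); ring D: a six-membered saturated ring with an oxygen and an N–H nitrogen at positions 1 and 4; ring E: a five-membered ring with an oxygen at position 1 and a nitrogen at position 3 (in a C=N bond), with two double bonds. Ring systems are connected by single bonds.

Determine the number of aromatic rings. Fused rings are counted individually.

3

Ring A has one sp³ carbon, so it is not fully conjugated — not aromatic (cyclopentadiene).
Rings B and C form a fused bicyclic system (with one sulfur) with 9 sp² atoms and 10 π electrons from ring double bonds plus a heteroatom lone pair. 10 = 4(2)+2, so the system is aromatic and both rings count as aromatic (benzothiophene).
Ring D has only sp³ atoms, so it is not fully conjugated — not aromatic (morpholine).
Ring E has a continuous p-orbital overlap around the ring; 2 ring double bonds (4 π electrons) plus a heteroatom lone pair (2) give 6 π electrons. Since 6 = 4n+2 (n=1), ring E is aromatic (oxazole).
Aromatic: B, C, E. Total: 3.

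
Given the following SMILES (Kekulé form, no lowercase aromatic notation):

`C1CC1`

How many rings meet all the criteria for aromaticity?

The SMILES encodes a three-membered saturated carbon ring.
The 3-membered ring has only sp³ atoms, so it is not fully conjugated — not aromatic (cyclopropane).

0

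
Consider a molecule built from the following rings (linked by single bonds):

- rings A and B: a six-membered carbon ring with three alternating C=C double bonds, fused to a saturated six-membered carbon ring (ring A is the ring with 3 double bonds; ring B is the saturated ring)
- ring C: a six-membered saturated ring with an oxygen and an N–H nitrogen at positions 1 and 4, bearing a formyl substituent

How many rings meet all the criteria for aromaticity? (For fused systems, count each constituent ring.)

Ring A is fully conjugated (every ring atom contributes a p orbital); 3 ring double bonds give 6 π electrons. 6 = 4(1)+2, so ring A is aromatic (benzene ring).
Ring B has four sp³ carbons, so it is not fully conjugated — not aromatic (cyclohexane ring).
Ring C has only sp³ atoms, so it is not fully conjugated — not aromatic (morpholine).
Aromatic: A. Total: 1.

1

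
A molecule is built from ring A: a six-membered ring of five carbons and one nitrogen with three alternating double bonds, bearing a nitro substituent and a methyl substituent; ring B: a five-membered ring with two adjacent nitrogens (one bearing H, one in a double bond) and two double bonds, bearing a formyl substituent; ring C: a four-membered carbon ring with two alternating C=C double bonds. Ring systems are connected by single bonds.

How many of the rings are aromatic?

2

Ring A is fully conjugated (every ring atom contributes a p orbital); 3 ring double bonds give 6 π electrons. That satisfies 4n+2 with n=1, so ring A is aromatic (pyridine).
Ring B is fully conjugated (every ring atom contributes a p orbital); 2 ring double bonds (4 π electrons) plus a heteroatom lone pair (2) give 6 π electrons. Since 6 = 4n+2 (n=1), ring B is aromatic (pyrazole).
Ring C has only sp² ring atoms; a planar conformation would have a fully conjugated π system of 4 electrons. But 4 = 4(1), which is 4n not 4n+2, so ring C is not aromatic (cyclobutadiene) — cyclobutadiene is antiaromatic and distorts to a rectangle.
Aromatic: A, B. Total: 2.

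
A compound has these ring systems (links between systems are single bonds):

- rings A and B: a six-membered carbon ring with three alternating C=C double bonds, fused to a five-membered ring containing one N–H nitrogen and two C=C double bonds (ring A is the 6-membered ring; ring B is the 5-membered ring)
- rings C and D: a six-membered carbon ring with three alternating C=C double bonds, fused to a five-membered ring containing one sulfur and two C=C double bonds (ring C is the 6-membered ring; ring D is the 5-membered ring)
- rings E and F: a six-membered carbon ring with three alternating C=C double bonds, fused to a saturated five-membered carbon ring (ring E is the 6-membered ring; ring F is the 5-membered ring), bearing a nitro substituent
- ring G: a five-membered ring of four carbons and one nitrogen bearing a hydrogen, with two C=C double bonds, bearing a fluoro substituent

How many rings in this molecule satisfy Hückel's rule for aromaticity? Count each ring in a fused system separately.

Rings A and B form a fused bicyclic system (with one N–H) with 9 sp² atoms and 10 π electrons from ring double bonds plus a heteroatom lone pair. 10 = 4(2)+2, so the system is aromatic and both rings count as aromatic (indole).
Rings C and D form a fused bicyclic system (with one sulfur) with 9 sp² atoms and 10 π electrons from ring double bonds plus a heteroatom lone pair. 10 = 4(2)+2, so the system is aromatic and both rings count as aromatic (benzothiophene).
Ring E is planar and fully conjugated; 3 ring double bonds give 6 π electrons. Since 6 = 4n+2 (n=1), ring E is aromatic (benzene ring).
Ring F has three sp³ carbons, so it is not fully conjugated — not aromatic (cyclopentane ring).
Ring G is planar and fully conjugated; 2 ring double bonds (4 π electrons) plus a heteroatom lone pair (2) give 6 π electrons. 6 = 4(1)+2, so ring G is aromatic (pyrrole).
Aromatic: A, B, C, D, E, G. Total: 6.

6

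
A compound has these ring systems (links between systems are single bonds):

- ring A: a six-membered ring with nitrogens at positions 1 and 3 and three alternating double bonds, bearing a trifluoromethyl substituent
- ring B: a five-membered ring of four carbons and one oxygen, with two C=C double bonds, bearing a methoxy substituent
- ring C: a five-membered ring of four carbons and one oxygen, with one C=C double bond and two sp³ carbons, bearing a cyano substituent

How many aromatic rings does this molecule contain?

Ring A has a continuous p-orbital overlap around the ring; 3 ring double bonds give 6 π electrons. Since 6 = 4n+2 (n=1), ring A is aromatic (pyrimidine).
Ring B has a continuous p-orbital overlap around the ring; 2 ring double bonds (4 π electrons) plus a heteroatom lone pair (2) give 6 π electrons. Since 6 = 4n+2 (n=1), ring B is aromatic (furan).
Ring C has two sp³ carbons, so it is not fully conjugated — not aromatic (2,3-dihydrofuran).
Aromatic: A, B. Total: 2.

2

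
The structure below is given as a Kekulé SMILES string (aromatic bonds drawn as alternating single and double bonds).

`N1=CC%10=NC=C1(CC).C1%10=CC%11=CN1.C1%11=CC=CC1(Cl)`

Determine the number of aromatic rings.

The SMILES encodes a six-membered ring with nitrogens at positions 1 and 4 and three alternating double bonds; a five-membered ring of four carbons and one nitrogen bearing a hydrogen, with two C=C double bonds; a five-membered carbon ring with two conjugated C=C double bonds and one sp³ carbon.
The 6-membered ring with two nitrogens (1,4) is fully conjugated (every ring atom contributes a p orbital); 3 ring double bonds give 6 π electrons. Since 6 = 4n+2 (n=1), it is aromatic (pyrazine).
The 5-membered ring with one N–H is planar and fully conjugated; 2 ring double bonds (4 π electrons) plus a heteroatom lone pair (2) give 6 π electrons. That satisfies 4n+2 with n=1, so it is aromatic (pyrrole).
The 5-membered ring has one sp³ carbon, so it is not fully conjugated — not aromatic (cyclopentadiene).
2 of the 3 rings are aromatic. Total: 2.

2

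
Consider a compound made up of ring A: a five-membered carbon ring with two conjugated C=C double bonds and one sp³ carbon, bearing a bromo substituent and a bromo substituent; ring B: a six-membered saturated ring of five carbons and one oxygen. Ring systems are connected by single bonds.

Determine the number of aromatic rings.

0

Ring A has one sp³ carbon, so it is not fully conjugated — not aromatic (cyclopentadiene).
Ring B has only sp³ atoms, so it is not fully conjugated — not aromatic (tetrahydropyran).
No ring is aromatic. Total: 0.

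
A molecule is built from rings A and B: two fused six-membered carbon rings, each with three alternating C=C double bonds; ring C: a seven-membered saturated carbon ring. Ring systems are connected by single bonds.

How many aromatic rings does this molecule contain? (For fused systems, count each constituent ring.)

2

Rings A and B form a fused bicyclic system with 10 sp² atoms and 10 π electrons from ring double bonds. 10 = 4(2)+2, so the system is aromatic and both rings count as aromatic (naphthalene).
Ring C has only sp³ atoms, so it is not fully conjugated — not aromatic (cycloheptane).
Aromatic: A, B. Total: 2.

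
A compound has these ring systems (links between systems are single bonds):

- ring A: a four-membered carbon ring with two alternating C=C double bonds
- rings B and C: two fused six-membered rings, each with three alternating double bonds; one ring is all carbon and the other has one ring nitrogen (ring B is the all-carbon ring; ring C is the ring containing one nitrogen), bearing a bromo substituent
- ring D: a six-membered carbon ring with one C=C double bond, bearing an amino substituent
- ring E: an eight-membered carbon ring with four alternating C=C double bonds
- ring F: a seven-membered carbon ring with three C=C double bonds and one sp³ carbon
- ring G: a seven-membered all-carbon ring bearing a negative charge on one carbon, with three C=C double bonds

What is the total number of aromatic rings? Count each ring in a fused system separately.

2

Ring A has only sp² ring atoms; a planar conformation would have a fully conjugated π system of 4 electrons. But 4 = 4(1), which is 4n not 4n+2, so ring A is not aromatic (cyclobutadiene) — cyclobutadiene is antiaromatic and distorts to a rectangle.
Rings B and C form a fused bicyclic system (with one nitrogen) with 10 sp² atoms and 10 π electrons from ring double bonds. 10 = 4(2)+2, so the system is aromatic and both rings count as aromatic (quinoline).
Ring D has four sp³ carbons, so it is not fully conjugated — not aromatic (cyclohexene).
Ring E has only sp² ring atoms; a planar conformation would have a fully conjugated π system of 8 electrons. But 8 = 4(2), which is 4n not 4n+2, so ring E is not aromatic (cyclooctatetraene) — cyclooctatetraene distorts into a non-planar tub to avoid antiaromaticity.
Ring F has one sp³ carbon, so it is not fully conjugated — not aromatic (cycloheptatriene).
Ring G has only sp² ring atoms; a planar conformation would have a fully conjugated π system of 8 electrons. But 8 = 4(2), which is 4n not 4n+2, so ring G is not aromatic (cycloheptatrienyl anion).
Aromatic: B, C. Total: 2.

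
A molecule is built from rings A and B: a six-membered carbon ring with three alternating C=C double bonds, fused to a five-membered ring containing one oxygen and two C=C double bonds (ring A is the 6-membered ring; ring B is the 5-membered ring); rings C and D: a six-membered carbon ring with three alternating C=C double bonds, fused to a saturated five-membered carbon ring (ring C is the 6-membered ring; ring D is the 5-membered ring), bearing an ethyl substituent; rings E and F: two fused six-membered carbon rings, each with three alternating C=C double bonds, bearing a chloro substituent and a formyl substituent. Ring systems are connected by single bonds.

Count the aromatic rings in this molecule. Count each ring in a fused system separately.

Rings A and B form a fused bicyclic system (with one oxygen) with 9 sp² atoms and 10 π electrons from ring double bonds plus a heteroatom lone pair. 10 = 4(2)+2, so the system is aromatic and both rings count as aromatic (benzofuran).
Ring C has a continuous p-orbital overlap around the ring; 3 ring double bonds give 6 π electrons. That satisfies 4n+2 with n=1, so ring C is aromatic (benzene ring).
Ring D has three sp³ carbons, so it is not fully conjugated — not aromatic (cyclopentane ring).
Rings E and F form a fused bicyclic system with 10 sp² atoms and 10 π electrons from ring double bonds. 10 = 4(2)+2, so the system is aromatic and both rings count as aromatic (naphthalene).
Aromatic: A, B, C, E, F. Total: 5.

5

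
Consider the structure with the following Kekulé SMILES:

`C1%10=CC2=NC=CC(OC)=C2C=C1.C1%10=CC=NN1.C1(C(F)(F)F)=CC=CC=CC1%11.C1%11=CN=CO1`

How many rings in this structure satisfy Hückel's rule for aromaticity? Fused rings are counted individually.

4

The SMILES encodes two fused six-membered rings, each with three alternating double bonds; one ring is all carbon and the other has one ring nitrogen; a five-membered ring with two adjacent nitrogens (one bearing H, one in a double bond) and two double bonds; a seven-membered carbon ring with three C=C double bonds and one sp³ carbon; a five-membered ring with an oxygen at position 1 and a nitrogen at position 3 (in a C=N bond), with two double bonds.
The fused 6/6-membered bicyclic (with one nitrogen) is a single π system with 10 sp² atoms and 10 π electrons from ring double bonds. 10 = 4(2)+2, so the system is aromatic and both rings count as aromatic (quinoline).
The 5-membered ring with two adjacent nitrogens (one N–H, one =N–) is fully conjugated (every ring atom contributes a p orbital); 2 ring double bonds (4 π electrons) plus a heteroatom lone pair (2) give 6 π electrons. 6 = 4(1)+2, so it is aromatic (pyrazole).
The 7-membered ring has one sp³ carbon, so it is not fully conjugated — not aromatic (cycloheptatriene).
The 5-membered ring with one oxygen and one =N– is fully conjugated (every ring atom contributes a p orbital); 2 ring double bonds (4 π electrons) plus a heteroatom lone pair (2) give 6 π electrons. 6 = 4(1)+2, so it is aromatic (oxazole).
4 of the 5 rings are aromatic. Total: 4.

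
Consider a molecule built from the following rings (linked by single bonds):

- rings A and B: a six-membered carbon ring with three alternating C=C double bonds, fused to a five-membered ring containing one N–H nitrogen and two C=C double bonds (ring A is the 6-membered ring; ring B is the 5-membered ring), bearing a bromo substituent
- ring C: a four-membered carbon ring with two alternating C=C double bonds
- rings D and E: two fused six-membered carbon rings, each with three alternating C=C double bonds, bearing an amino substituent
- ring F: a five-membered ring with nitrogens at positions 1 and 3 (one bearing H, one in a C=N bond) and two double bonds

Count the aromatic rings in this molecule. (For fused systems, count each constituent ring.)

Rings A and B form a fused bicyclic system (with one N–H) with 9 sp² atoms and 10 π electrons from ring double bonds plus a heteroatom lone pair. 10 = 4(2)+2, so the system is aromatic and both rings count as aromatic (indole).
Ring C has only sp² ring atoms; a planar conformation would have a fully conjugated π system of 4 electrons. But 4 = 4(1), which is 4n not 4n+2, so ring C is not aromatic (cyclobutadiene) — cyclobutadiene is antiaromatic and distorts to a rectangle.
Rings D and E form a fused bicyclic system with 10 sp² atoms and 10 π electrons from ring double bonds. 10 = 4(2)+2, so the system is aromatic and both rings count as aromatic (naphthalene).
Ring F has a continuous p-orbital overlap around the ring; 2 ring double bonds (4 π electrons) plus a heteroatom lone pair (2) give 6 π electrons. That satisfies 4n+2 with n=1, so ring F is aromatic (imidazole).
Aromatic: A, B, D, E, F. Total: 5.

5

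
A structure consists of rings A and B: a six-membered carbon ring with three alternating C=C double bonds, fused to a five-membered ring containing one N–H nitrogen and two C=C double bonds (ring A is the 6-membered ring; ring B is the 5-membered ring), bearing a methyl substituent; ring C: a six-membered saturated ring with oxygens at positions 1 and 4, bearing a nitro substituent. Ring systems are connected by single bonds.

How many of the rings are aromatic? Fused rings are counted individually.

2

Rings A and B form a fused bicyclic system (with one N–H) with 9 sp² atoms and 10 π electrons from ring double bonds plus a heteroatom lone pair. 10 = 4(2)+2, so the system is aromatic and both rings count as aromatic (indole).
Ring C has only sp³ atoms, so it is not fully conjugated — not aromatic (1,4-dioxane).
Aromatic: A, B. Total: 2.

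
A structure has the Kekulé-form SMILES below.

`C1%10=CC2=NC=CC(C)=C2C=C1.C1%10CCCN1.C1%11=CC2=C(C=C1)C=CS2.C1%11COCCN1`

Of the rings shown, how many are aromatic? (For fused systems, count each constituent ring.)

4

The SMILES encodes two fused six-membered rings, each with three alternating double bonds; one ring is all carbon and the other has one ring nitrogen; a five-membered saturated ring of four carbons and one N–H nitrogen; a six-membered carbon ring with three alternating C=C double bonds, fused to a five-membered ring containing one sulfur and two C=C double bonds; a six-membered saturated ring with an oxygen and an N–H nitrogen at positions 1 and 4.
The fused 6/6-membered bicyclic (with one nitrogen) is a single π system with 10 sp² atoms and 10 π electrons from ring double bonds. 10 = 4(2)+2, so the system is aromatic and both rings count as aromatic (quinoline).
The 5-membered ring with one N–H has only sp³ atoms, so it is not fully conjugated — not aromatic (pyrrolidine).
The fused 6/5-membered bicyclic (with one sulfur) is a single π system with 9 sp² atoms and 10 π electrons from ring double bonds plus a heteroatom lone pair. 10 = 4(2)+2, so the system is aromatic and both rings count as aromatic (benzothiophene).
The 6-membered ring with one oxygen and one N–H (1,4) has only sp³ atoms, so it is not fully conjugated — not aromatic (morpholine).
4 of the 6 rings are aromatic. Total: 4.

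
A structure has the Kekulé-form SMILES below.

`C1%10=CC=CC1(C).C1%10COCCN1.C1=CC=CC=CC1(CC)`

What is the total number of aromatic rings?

0

The SMILES encodes a five-membered carbon ring with two conjugated C=C double bonds and one sp³ carbon; a six-membered saturated ring with an oxygen and an N–H nitrogen at positions 1 and 4; a seven-membered carbon ring with three C=C double bonds and one sp³ carbon.
The 5-membered ring has one sp³ carbon, so it is not fully conjugated — not aromatic (cyclopentadiene).
The 6-membered ring with one oxygen and one N–H (1,4) has only sp³ atoms, so it is not fully conjugated — not aromatic (morpholine).
The 7-membered ring has one sp³ carbon, so it is not fully conjugated — not aromatic (cycloheptatriene).
None of the rings are aromatic. Total: 0.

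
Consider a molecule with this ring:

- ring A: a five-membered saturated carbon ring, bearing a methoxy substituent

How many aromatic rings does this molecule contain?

Ring A has only sp³ atoms, so it is not fully conjugated — not aromatic (cyclopentane).

0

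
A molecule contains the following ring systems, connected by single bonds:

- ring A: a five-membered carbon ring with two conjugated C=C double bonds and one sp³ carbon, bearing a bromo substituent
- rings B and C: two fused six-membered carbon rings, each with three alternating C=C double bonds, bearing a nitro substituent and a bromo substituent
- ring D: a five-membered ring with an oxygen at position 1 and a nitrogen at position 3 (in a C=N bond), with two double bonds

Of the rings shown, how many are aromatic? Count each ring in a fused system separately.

3

Ring A has one sp³ carbon, so it is not fully conjugated — not aromatic (cyclopentadiene).
Rings B and C form a fused bicyclic system with 10 sp² atoms and 10 π electrons from ring double bonds. 10 = 4(2)+2, so the system is aromatic and both rings count as aromatic (naphthalene).
Ring D has a continuous p-orbital overlap around the ring; 2 ring double bonds (4 π electrons) plus a heteroatom lone pair (2) give 6 π electrons. That satisfies 4n+2 with n=1, so ring D is aromatic (oxazole).
Aromatic: B, C, D. Total: 3.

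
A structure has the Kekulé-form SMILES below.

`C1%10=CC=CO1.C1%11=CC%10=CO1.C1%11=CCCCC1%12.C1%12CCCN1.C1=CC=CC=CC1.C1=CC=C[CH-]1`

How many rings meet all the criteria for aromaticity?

3

The SMILES encodes a five-membered ring of four carbons and one oxygen, with two C=C double bonds; a five-membered ring of four carbons and one oxygen, with two C=C double bonds; a six-membered carbon ring with one C=C double bond; a five-membered saturated ring of four carbons and one N–H nitrogen; a seven-membered carbon ring with three C=C double bonds and one sp³ carbon; a five-membered all-carbon ring bearing a negative charge on one carbon, with two C=C double bonds.
The 5-membered ring with one oxygen is planar and fully conjugated; 2 ring double bonds (4 π electrons) plus a heteroatom lone pair (2) give 6 π electrons. Since 6 = 4n+2 (n=1), it is aromatic (furan).
The second 5-membered ring with one oxygen is fully conjugated (every ring atom contributes a p orbital); 2 ring double bonds (4 π electrons) plus a heteroatom lone pair (2) give 6 π electrons. That satisfies 4n+2 with n=1, so it is aromatic (furan).
The 6-membered ring has four sp³ carbons, so it is not fully conjugated — not aromatic (cyclohexene).
The 5-membered ring with one N–H has only sp³ atoms, so it is not fully conjugated — not aromatic (pyrrolidine).
The 7-membered ring has one sp³ carbon, so it is not fully conjugated — not aromatic (cycloheptatriene).
The 5-membered ring is fully conjugated (every ring atom contributes a p orbital); 2 ring double bonds (4 π electrons) plus the carbanion lone pair (2) give 6 π electrons. 6 = 4(1)+2, so it is aromatic (cyclopentadienyl anion).
3 of the 6 rings are aromatic. Total: 3.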